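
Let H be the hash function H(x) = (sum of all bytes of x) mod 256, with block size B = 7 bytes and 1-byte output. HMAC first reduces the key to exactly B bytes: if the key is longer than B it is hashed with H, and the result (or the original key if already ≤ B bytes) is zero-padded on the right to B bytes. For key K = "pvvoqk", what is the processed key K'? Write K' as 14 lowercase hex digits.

Key "pvvoqk" = 70 76 76 6f 71 6b is 6 bytes ≤ B = 7; zero-pad to 7 bytes: K' = 70 76 76 6f 71 6b 00.

7076766f716b00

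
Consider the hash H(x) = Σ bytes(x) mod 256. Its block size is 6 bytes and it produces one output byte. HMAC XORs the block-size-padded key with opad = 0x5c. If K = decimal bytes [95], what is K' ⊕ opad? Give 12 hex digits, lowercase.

Key decimal bytes [95] = 5f is 1 byte ≤ B = 6; zero-pad to 6 bytes: K' = 5f 00 00 00 00 00.
XOR each byte with 0x5c: 5f⊕5c=03, 00⊕5c=5c, 00⊕5c=5c, 00⊕5c=5c, 00⊕5c=5c, 00⊕5c=5c.

035c5c5c5c5c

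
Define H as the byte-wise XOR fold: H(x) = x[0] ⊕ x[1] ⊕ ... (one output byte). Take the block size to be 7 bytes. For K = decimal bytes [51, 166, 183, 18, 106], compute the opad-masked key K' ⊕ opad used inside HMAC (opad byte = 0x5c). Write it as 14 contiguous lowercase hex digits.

6ffaeb4e365c5c

Key decimal bytes [51, 166, 183, 18, 106] = 33 a6 b7 12 6a is 5 bytes ≤ B = 7; zero-pad to 7 bytes: K' = 33 a6 b7 12 6a 00 00.
XOR each byte with 0x5c: 33⊕5c=6f, a6⊕5c=fa, b7⊕5c=eb, 12⊕5c=4e, 6a⊕5c=36, 00⊕5c=5c, 00⊕5c=5c.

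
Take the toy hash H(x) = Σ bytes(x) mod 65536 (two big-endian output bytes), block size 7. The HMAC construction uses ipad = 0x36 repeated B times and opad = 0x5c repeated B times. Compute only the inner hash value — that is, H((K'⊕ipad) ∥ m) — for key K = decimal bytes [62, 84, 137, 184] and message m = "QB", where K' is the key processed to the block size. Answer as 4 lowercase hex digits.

02ec

Key decimal bytes [62, 84, 137, 184] = 3e 54 89 b8 is 4 bytes ≤ B = 7; zero-pad to 7 bytes: K' = 3e 54 89 b8 00 00 00.
K' ⊕ ipad = 08 62 bf 8e 36 36 36.
Inner input = 08 62 bf 8e 36 36 36 ∥ 51 42.
Inner hash: sum = 8+98+191+142+54+54+54+81+66 = 748 → 02 ec.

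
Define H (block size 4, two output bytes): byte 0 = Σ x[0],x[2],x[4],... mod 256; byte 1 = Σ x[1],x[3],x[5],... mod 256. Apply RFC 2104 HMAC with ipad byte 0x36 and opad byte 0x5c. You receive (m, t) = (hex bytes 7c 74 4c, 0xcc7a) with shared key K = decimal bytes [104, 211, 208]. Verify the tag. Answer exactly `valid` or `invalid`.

Key decimal bytes [104, 211, 208] = 68 d3 d0 is 3 bytes ≤ B = 4; zero-pad to 4 bytes: K' = 68 d3 d0 00.
K' ⊕ ipad = 5e e5 e6 36; K' ⊕ opad = 34 8f 8c 5c.
Inner hash: even-index sum = 524 mod 256 = 12; odd-index sum = 399 mod 256 = 143 → 0c 8f.
Outer hash (recomputed tag): even-index sum = 204 mod 256 = 204; odd-index sum = 378 mod 256 = 122 → cc 7a.
Recomputed tag = cc7a; claimed = cc7a → match.

valid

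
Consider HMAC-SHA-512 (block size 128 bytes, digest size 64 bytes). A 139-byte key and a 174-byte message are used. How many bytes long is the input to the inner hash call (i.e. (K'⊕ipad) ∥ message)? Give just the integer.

Key is 139 > 128 bytes, so it is hashed to 64 bytes then zero-padded to 128: |K'| = 128.
Inner input = (K'⊕ipad) ∥ m → 128 + 174 = 302 bytes.

302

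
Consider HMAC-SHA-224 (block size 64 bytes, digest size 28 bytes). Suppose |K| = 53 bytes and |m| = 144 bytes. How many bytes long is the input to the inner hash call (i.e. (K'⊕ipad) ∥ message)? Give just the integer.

Key is 53 ≤ 64 bytes, zero-padded: |K'| = 64.
Inner input = (K'⊕ipad) ∥ m → 64 + 144 = 208 bytes.

208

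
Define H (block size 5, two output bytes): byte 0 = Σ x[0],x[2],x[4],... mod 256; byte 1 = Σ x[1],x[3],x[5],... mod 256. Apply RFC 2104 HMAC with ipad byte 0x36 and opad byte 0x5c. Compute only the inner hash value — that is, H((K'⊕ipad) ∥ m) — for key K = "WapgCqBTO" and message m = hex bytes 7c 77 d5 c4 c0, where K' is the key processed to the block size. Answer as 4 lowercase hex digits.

5402

Key "WapgCqBTO" = 57 61 70 67 43 71 42 54 4f is 9 bytes > B = 5, so hash it first: H(key) = 9b 8d, then zero-pad to 5 bytes: K' = 9b 8d 00 00 00.
K' ⊕ ipad = ad bb 36 36 36.
Inner input = ad bb 36 36 36 ∥ 7c 77 d5 c4 c0.
Inner hash: even-index sum = 596 mod 256 = 84; odd-index sum = 770 mod 256 = 2 → 54 02.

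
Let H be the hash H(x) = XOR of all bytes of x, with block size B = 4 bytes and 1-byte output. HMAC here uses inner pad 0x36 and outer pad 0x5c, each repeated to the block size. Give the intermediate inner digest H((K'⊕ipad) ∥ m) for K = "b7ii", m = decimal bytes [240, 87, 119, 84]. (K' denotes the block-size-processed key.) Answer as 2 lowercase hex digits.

d1

Key "b7ii" = 62 37 69 69 is exactly B = 4 bytes: K' = 62 37 69 69.
K' ⊕ ipad = 54 01 5f 5f.
Inner input = 54 01 5f 5f ∥ f0 57 77 54.
Inner hash: XOR 54⊕01⊕5f⊕5f⊕f0⊕57⊕77⊕54 = d1.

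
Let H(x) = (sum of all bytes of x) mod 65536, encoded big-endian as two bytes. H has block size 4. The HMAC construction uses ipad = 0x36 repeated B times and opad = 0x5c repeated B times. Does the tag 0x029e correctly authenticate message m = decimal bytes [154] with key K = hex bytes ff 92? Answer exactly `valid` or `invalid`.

Key hex bytes ff 92 is 2 bytes ≤ B = 4; zero-pad to 4 bytes: K' = ff 92 00 00.
K' ⊕ ipad = c9 a4 36 36; K' ⊕ opad = a3 ce 5c 5c.
Inner hash: sum = 201+164+54+54+154 = 627 → 02 73.
Outer hash (recomputed tag): sum = 163+206+92+92+2+115 = 670 → 02 9e.
Recomputed tag = 029e; claimed = 029e → match.

valid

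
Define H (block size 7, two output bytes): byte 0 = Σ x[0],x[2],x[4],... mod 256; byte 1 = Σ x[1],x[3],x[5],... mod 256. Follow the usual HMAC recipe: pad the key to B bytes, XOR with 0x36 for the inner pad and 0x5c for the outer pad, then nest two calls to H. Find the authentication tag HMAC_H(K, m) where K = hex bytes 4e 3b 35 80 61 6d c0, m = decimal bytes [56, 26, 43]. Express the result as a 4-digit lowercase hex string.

Key hex bytes 4e 3b 35 80 61 6d c0 is exactly B = 7 bytes: K' = 4e 3b 35 80 61 6d c0.
K' ⊕ ipad = 78 0d 03 b6 57 5b f6.  K' ⊕ opad = 12 67 69 dc 3d 31 9c.
Inner input = (K'⊕ipad) ∥ m = 78 0d 03 b6 57 5b f6 ∥ 38 1a 2b.
Inner hash: even-index sum = 482 mod 256 = 226; odd-index sum = 385 mod 256 = 129 → e2 81.
Outer input = (K'⊕opad) ∥ inner = 12 67 69 dc 3d 31 9c ∥ e2 81.
Outer hash (tag): even-index sum = 469 mod 256 = 213; odd-index sum = 598 mod 256 = 86 → d5 56.

d556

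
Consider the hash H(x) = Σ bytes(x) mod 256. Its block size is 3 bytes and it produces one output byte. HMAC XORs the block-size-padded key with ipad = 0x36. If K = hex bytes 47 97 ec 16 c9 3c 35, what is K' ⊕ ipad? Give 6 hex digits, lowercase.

2c3636

Key hex bytes 47 97 ec 16 c9 3c 35 is 7 bytes > B = 3, so hash it first: H(key) = 1a, then zero-pad to 3 bytes: K' = 1a 00 00.
XOR each byte with 0x36: 1a⊕36=2c, 00⊕36=36, 00⊕36=36.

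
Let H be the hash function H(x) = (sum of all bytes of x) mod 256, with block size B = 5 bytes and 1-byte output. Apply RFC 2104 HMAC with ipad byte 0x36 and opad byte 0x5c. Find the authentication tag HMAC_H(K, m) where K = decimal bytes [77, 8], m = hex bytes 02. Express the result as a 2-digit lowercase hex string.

Key decimal bytes [77, 8] = 4d 08 is 2 bytes ≤ B = 5; zero-pad to 5 bytes: K' = 4d 08 00 00 00.
K' ⊕ ipad = 7b 3e 36 36 36.  K' ⊕ opad = 11 54 5c 5c 5c.
Inner input = (K'⊕ipad) ∥ m = 7b 3e 36 36 36 ∥ 02.
Inner hash: sum = 123+62+54+54+54+2 = 349; mod 256 = 93 → 5d.
Outer input = (K'⊕opad) ∥ inner = 11 54 5c 5c 5c ∥ 5d.
Outer hash (tag): sum = 17+84+92+92+92+93 = 470; mod 256 = 214 → d6.

d6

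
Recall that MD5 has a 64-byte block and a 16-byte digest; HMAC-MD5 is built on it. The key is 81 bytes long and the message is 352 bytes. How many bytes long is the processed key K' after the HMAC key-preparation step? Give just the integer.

Key is 81 > 64 bytes, so it is hashed to 16 bytes then zero-padded to 64: |K'| = 64.

64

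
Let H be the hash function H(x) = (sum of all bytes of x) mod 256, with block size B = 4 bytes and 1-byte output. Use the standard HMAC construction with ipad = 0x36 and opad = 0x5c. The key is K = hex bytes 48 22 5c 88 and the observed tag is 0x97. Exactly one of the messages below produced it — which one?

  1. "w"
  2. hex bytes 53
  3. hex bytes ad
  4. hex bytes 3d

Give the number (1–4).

1

Key hex bytes 48 22 5c 88 is exactly B = 4 bytes: K' = 48 22 5c 88.
K' ⊕ ipad = 7e 14 6a be; K' ⊕ opad = 14 7e 00 d4.
m1: inner = H(7e 14 6a be 77) = 31; tag = H(14 7e 00 d4 31) = 97 ← matches
m2: inner = H(7e 14 6a be 53) = 0d; tag = H(14 7e 00 d4 0d) = 73
m3: inner = H(7e 14 6a be ad) = 67; tag = H(14 7e 00 d4 67) = cd
m4: inner = H(7e 14 6a be 3d) = f7; tag = H(14 7e 00 d4 f7) = 5d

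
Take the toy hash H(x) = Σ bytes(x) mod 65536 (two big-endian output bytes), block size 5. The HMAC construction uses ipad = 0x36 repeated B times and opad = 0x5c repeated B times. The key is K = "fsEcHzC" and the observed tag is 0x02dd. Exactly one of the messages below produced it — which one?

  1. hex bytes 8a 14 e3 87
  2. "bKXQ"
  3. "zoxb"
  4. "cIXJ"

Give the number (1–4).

Key "fsEcHzC" = 66 73 45 63 48 7a 43 is 7 bytes > B = 5, so hash it first: H(key) = 02 86, then zero-pad to 5 bytes: K' = 02 86 00 00 00.
K' ⊕ ipad = 34 b0 36 36 36; K' ⊕ opad = 5e da 5c 5c 5c.
m1: inner = H(34 b0 36 36 36 8a 14 e3 87) = 03 8e; tag = H(5e da 5c 5c 5c 03 8e) = 02dd ← matches
m2: inner = H(34 b0 36 36 36 62 4b 58 51) = 02 dc; tag = H(5e da 5c 5c 5c 02 dc) = 032a
m3: inner = H(34 b0 36 36 36 7a 6f 78 62) = 03 49; tag = H(5e da 5c 5c 5c 03 49) = 0298
m4: inner = H(34 b0 36 36 36 63 49 58 4a) = 02 d4; tag = H(5e da 5c 5c 5c 02 d4) = 0322

1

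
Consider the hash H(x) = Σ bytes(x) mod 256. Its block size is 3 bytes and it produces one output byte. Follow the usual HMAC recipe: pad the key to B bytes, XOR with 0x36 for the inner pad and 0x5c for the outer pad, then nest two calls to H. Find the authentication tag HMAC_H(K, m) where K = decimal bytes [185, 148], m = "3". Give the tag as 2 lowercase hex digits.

Key decimal bytes [185, 148] = b9 94 is 2 bytes ≤ B = 3; zero-pad to 3 bytes: K' = b9 94 00.
K' ⊕ ipad = 8f a2 36.  K' ⊕ opad = e5 c8 5c.
Inner input = (K'⊕ipad) ∥ m = 8f a2 36 ∥ 33.
Inner hash: sum = 143+162+54+51 = 410; mod 256 = 154 → 9a.
Outer input = (K'⊕opad) ∥ inner = e5 c8 5c ∥ 9a.
Outer hash (tag): sum = 229+200+92+154 = 675; mod 256 = 163 → a3.

a3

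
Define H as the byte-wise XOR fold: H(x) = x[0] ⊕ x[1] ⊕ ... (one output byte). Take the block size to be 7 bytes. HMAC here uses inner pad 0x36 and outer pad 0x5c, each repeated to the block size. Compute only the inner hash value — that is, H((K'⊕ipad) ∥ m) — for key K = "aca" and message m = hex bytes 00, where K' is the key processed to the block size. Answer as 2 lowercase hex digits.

55

Key "aca" = 61 63 61 is 3 bytes ≤ B = 7; zero-pad to 7 bytes: K' = 61 63 61 00 00 00 00.
K' ⊕ ipad = 57 55 57 36 36 36 36.
Inner input = 57 55 57 36 36 36 36 ∥ 00.
Inner hash: XOR 57⊕55⊕57⊕36⊕36⊕36⊕36⊕00 = 55.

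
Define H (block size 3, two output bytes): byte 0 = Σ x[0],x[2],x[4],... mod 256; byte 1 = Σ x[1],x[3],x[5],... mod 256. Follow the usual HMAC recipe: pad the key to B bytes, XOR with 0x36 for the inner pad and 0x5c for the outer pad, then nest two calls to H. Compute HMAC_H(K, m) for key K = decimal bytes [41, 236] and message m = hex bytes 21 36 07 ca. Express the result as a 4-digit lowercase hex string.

Key decimal bytes [41, 236] = 29 ec is 2 bytes ≤ B = 3; zero-pad to 3 bytes: K' = 29 ec 00.
K' ⊕ ipad = 1f da 36.  K' ⊕ opad = 75 b0 5c.
Inner input = (K'⊕ipad) ∥ m = 1f da 36 ∥ 21 36 07 ca.
Inner hash: even-index sum = 341 mod 256 = 85; odd-index sum = 258 mod 256 = 2 → 55 02.
Outer input = (K'⊕opad) ∥ inner = 75 b0 5c ∥ 55 02.
Outer hash (tag): even-index sum = 211 mod 256 = 211; odd-index sum = 261 mod 256 = 5 → d3 05.

d305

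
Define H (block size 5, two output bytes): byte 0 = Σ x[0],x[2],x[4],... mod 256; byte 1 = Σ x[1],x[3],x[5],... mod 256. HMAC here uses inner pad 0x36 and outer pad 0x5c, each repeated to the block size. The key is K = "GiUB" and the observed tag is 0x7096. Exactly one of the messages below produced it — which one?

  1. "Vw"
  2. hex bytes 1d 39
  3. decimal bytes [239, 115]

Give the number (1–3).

Key "GiUB" = 47 69 55 42 is 4 bytes ≤ B = 5; zero-pad to 5 bytes: K' = 47 69 55 42 00.
K' ⊕ ipad = 71 5f 63 74 36; K' ⊕ opad = 1b 35 09 1e 5c.
m1: inner = H(71 5f 63 74 36 56 77) = 81 29; tag = H(1b 35 09 1e 5c 81 29) = a9d4
m2: inner = H(71 5f 63 74 36 1d 39) = 43 f0; tag = H(1b 35 09 1e 5c 43 f0) = 7096 ← matches
m3: inner = H(71 5f 63 74 36 ef 73) = 7d c2; tag = H(1b 35 09 1e 5c 7d c2) = 42d0

2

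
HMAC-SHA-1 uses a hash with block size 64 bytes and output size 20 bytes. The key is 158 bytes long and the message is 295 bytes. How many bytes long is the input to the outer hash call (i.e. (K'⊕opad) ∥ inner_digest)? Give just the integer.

Key is 158 > 64 bytes, so it is hashed to 20 bytes then zero-padded to 64: |K'| = 64.
Outer input = (K'⊕opad) ∥ H(inner) → 64 + 20 = 84 bytes.

84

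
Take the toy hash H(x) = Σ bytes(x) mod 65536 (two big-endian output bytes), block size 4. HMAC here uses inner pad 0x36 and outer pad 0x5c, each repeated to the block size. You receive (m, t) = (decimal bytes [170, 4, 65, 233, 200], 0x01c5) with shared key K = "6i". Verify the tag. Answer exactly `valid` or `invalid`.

Key "6i" = 36 69 is 2 bytes ≤ B = 4; zero-pad to 4 bytes: K' = 36 69 00 00.
K' ⊕ ipad = 00 5f 36 36; K' ⊕ opad = 6a 35 5c 5c.
Inner hash: sum = 0+95+54+54+170+4+65+233+200 = 875 → 03 6b.
Outer hash (recomputed tag): sum = 106+53+92+92+3+107 = 453 → 01 c5.
Recomputed tag = 01c5; claimed = 01c5 → match.

valid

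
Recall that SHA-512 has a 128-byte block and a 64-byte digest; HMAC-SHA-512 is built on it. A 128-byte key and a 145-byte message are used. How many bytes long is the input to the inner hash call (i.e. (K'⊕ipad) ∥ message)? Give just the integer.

Key is 128 ≤ 128 bytes, zero-padded: |K'| = 128.
Inner input = (K'⊕ipad) ∥ m → 128 + 145 = 273 bytes.

273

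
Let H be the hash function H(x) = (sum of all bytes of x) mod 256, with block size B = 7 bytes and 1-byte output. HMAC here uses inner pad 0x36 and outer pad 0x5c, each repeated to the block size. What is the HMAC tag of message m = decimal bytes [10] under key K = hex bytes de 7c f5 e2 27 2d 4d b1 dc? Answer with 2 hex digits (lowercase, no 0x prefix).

Key hex bytes de 7c f5 e2 27 2d 4d b1 dc is 9 bytes > B = 7, so hash it first: H(key) = 5f, then zero-pad to 7 bytes: K' = 5f 00 00 00 00 00 00.
K' ⊕ ipad = 69 36 36 36 36 36 36.  K' ⊕ opad = 03 5c 5c 5c 5c 5c 5c.
Inner input = (K'⊕ipad) ∥ m = 69 36 36 36 36 36 36 ∥ 0a.
Inner hash: sum = 105+54+54+54+54+54+54+10 = 439; mod 256 = 183 → b7.
Outer input = (K'⊕opad) ∥ inner = 03 5c 5c 5c 5c 5c 5c ∥ b7.
Outer hash (tag): sum = 3+92+92+92+92+92+92+183 = 738; mod 256 = 226 → e2.

e2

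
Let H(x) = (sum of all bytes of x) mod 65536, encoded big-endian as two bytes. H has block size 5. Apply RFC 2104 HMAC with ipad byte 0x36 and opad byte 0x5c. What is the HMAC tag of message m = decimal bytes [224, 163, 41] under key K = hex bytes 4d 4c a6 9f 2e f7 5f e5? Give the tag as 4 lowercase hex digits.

Key hex bytes 4d 4c a6 9f 2e f7 5f e5 is 8 bytes > B = 5, so hash it first: H(key) = 04 47, then zero-pad to 5 bytes: K' = 04 47 00 00 00.
K' ⊕ ipad = 32 71 36 36 36.  K' ⊕ opad = 58 1b 5c 5c 5c.
Inner input = (K'⊕ipad) ∥ m = 32 71 36 36 36 ∥ e0 a3 29.
Inner hash: sum = 50+113+54+54+54+224+163+41 = 753 → 02 f1.
Outer input = (K'⊕opad) ∥ inner = 58 1b 5c 5c 5c ∥ 02 f1.
Outer hash (tag): sum = 88+27+92+92+92+2+241 = 634 → 02 7a.

027a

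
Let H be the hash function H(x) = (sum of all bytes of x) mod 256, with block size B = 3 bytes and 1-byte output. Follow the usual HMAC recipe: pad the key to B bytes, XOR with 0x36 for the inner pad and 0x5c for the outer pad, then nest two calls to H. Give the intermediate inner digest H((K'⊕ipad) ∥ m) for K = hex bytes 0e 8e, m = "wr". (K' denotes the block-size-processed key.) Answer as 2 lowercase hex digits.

0f

Key hex bytes 0e 8e is 2 bytes ≤ B = 3; zero-pad to 3 bytes: K' = 0e 8e 00.
K' ⊕ ipad = 38 b8 36.
Inner input = 38 b8 36 ∥ 77 72.
Inner hash: sum = 56+184+54+119+114 = 527; mod 256 = 15 → 0f.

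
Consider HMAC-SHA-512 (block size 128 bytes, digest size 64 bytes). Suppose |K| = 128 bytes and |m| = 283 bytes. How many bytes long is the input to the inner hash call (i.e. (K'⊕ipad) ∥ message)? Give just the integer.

411

Key is 128 ≤ 128 bytes, zero-padded: |K'| = 128.
Inner input = (K'⊕ipad) ∥ m → 128 + 283 = 411 bytes.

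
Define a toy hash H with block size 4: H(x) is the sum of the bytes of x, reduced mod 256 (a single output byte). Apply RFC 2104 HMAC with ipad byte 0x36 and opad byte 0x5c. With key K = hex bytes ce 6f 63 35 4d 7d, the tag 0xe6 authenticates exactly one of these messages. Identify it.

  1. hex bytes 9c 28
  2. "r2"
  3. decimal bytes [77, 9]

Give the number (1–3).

1

Key hex bytes ce 6f 63 35 4d 7d is 6 bytes > B = 4, so hash it first: H(key) = 9f, then zero-pad to 4 bytes: K' = 9f 00 00 00.
K' ⊕ ipad = a9 36 36 36; K' ⊕ opad = c3 5c 5c 5c.
m1: inner = H(a9 36 36 36 9c 28) = 0f; tag = H(c3 5c 5c 5c 0f) = e6 ← matches
m2: inner = H(a9 36 36 36 72 32) = ef; tag = H(c3 5c 5c 5c ef) = c6
m3: inner = H(a9 36 36 36 4d 09) = a1; tag = H(c3 5c 5c 5c a1) = 78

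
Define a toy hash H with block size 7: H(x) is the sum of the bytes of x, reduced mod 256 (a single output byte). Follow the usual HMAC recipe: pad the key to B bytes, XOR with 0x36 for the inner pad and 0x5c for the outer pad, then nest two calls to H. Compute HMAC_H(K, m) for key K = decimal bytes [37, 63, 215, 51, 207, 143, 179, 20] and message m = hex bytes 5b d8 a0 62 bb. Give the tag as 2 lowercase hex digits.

d0

Key decimal bytes [37, 63, 215, 51, 207, 143, 179, 20] = 25 3f d7 33 cf 8f b3 14 is 8 bytes > B = 7, so hash it first: H(key) = 93, then zero-pad to 7 bytes: K' = 93 00 00 00 00 00 00.
K' ⊕ ipad = a5 36 36 36 36 36 36.  K' ⊕ opad = cf 5c 5c 5c 5c 5c 5c.
Inner input = (K'⊕ipad) ∥ m = a5 36 36 36 36 36 36 ∥ 5b d8 a0 62 bb.
Inner hash: sum = 165+54+54+54+54+54+54+91+216+160+98+187 = 1241; mod 256 = 217 → d9.
Outer input = (K'⊕opad) ∥ inner = cf 5c 5c 5c 5c 5c 5c ∥ d9.
Outer hash (tag): sum = 207+92+92+92+92+92+92+217 = 976; mod 256 = 208 → d0.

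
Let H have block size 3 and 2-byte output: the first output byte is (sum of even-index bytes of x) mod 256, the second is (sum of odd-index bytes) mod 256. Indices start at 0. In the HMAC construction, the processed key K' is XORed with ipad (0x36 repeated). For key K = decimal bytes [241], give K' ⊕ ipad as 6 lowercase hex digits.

c73636

Key decimal bytes [241] = f1 is 1 byte ≤ B = 3; zero-pad to 3 bytes: K' = f1 00 00.
XOR each byte with 0x36: f1⊕36=c7, 00⊕36=36, 00⊕36=36.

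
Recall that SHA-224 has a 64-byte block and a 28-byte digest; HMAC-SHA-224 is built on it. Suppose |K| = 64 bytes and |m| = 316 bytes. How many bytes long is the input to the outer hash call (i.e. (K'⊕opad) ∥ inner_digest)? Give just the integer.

Key is 64 ≤ 64 bytes, zero-padded: |K'| = 64.
Outer input = (K'⊕opad) ∥ H(inner) → 64 + 28 = 92 bytes.

92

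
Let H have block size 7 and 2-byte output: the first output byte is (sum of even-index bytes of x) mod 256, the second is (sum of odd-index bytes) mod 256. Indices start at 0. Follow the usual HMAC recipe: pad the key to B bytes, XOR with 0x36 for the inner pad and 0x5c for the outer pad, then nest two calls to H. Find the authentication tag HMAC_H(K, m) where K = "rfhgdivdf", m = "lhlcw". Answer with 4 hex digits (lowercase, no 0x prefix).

c117

Key "rfhgdivdf" = 72 66 68 67 64 69 76 64 66 is 9 bytes > B = 7, so hash it first: H(key) = 1a 9a, then zero-pad to 7 bytes: K' = 1a 9a 00 00 00 00 00.
K' ⊕ ipad = 2c ac 36 36 36 36 36.  K' ⊕ opad = 46 c6 5c 5c 5c 5c 5c.
Inner input = (K'⊕ipad) ∥ m = 2c ac 36 36 36 36 36 ∥ 6c 68 6c 63 77.
Inner hash: even-index sum = 409 mod 256 = 153; odd-index sum = 615 mod 256 = 103 → 99 67.
Outer input = (K'⊕opad) ∥ inner = 46 c6 5c 5c 5c 5c 5c ∥ 99 67.
Outer hash (tag): even-index sum = 449 mod 256 = 193; odd-index sum = 535 mod 256 = 23 → c1 17.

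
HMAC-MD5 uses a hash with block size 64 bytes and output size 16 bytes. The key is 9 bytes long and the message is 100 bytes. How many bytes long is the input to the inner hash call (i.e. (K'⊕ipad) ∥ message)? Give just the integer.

164

Key is 9 ≤ 64 bytes, zero-padded: |K'| = 64.
Inner input = (K'⊕ipad) ∥ m → 64 + 100 = 164 bytes.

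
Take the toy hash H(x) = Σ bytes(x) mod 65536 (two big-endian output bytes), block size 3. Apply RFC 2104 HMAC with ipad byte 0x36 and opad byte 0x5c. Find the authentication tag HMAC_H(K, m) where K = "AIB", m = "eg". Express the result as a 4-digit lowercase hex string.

0088

Key "AIB" = 41 49 42 is exactly B = 3 bytes: K' = 41 49 42.
K' ⊕ ipad = 77 7f 74.  K' ⊕ opad = 1d 15 1e.
Inner input = (K'⊕ipad) ∥ m = 77 7f 74 ∥ 65 67.
Inner hash: sum = 119+127+116+101+103 = 566 → 02 36.
Outer input = (K'⊕opad) ∥ inner = 1d 15 1e ∥ 02 36.
Outer hash (tag): sum = 29+21+30+2+54 = 136 → 00 88.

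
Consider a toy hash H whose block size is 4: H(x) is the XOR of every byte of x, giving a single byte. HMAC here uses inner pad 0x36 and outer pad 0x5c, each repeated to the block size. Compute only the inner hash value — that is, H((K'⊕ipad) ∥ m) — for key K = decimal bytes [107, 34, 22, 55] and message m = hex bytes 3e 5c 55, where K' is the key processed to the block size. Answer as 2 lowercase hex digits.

Key decimal bytes [107, 34, 22, 55] = 6b 22 16 37 is exactly B = 4 bytes: K' = 6b 22 16 37.
K' ⊕ ipad = 5d 14 20 01.
Inner input = 5d 14 20 01 ∥ 3e 5c 55.
Inner hash: XOR 5d⊕14⊕20⊕01⊕3e⊕5c⊕55 = 5f.

5f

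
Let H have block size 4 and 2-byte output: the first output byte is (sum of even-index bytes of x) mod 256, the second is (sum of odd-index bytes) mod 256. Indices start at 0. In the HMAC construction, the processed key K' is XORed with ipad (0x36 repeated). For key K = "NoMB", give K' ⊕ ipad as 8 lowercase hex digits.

Key "NoMB" = 4e 6f 4d 42 is exactly B = 4 bytes: K' = 4e 6f 4d 42.
XOR each byte with 0x36: 4e⊕36=78, 6f⊕36=59, 4d⊕36=7b, 42⊕36=74.

78597b74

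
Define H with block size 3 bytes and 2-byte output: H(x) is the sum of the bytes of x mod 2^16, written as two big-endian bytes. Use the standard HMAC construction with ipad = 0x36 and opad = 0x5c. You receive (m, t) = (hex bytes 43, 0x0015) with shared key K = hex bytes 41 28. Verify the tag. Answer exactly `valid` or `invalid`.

invalid

Key hex bytes 41 28 is 2 bytes ≤ B = 3; zero-pad to 3 bytes: K' = 41 28 00.
K' ⊕ ipad = 77 1e 36; K' ⊕ opad = 1d 74 5c.
Inner hash: sum = 119+30+54+67 = 270 → 01 0e.
Outer hash (recomputed tag): sum = 29+116+92+1+14 = 252 → 00 fc.
Recomputed tag = 00fc; claimed = 0015 → mismatch.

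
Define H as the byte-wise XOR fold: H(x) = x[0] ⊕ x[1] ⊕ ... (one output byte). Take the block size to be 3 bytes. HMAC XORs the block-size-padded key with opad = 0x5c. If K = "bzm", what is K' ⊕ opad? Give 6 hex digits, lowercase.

Key "bzm" = 62 7a 6d is exactly B = 3 bytes: K' = 62 7a 6d.
XOR each byte with 0x5c: 62⊕5c=3e, 7a⊕5c=26, 6d⊕5c=31.

3e2631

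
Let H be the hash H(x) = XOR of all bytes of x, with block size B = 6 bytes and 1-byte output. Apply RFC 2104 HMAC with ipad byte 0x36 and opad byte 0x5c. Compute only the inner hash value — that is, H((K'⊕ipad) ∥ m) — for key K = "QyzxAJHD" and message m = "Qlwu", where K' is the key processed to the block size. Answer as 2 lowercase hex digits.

12

Key "QyzxAJHD" = 51 79 7a 78 41 4a 48 44 is 8 bytes > B = 6, so hash it first: H(key) = 2d, then zero-pad to 6 bytes: K' = 2d 00 00 00 00 00.
K' ⊕ ipad = 1b 36 36 36 36 36.
Inner input = 1b 36 36 36 36 36 ∥ 51 6c 77 75.
Inner hash: XOR 1b⊕36⊕36⊕36⊕36⊕36⊕51⊕6c⊕77⊕75 = 12.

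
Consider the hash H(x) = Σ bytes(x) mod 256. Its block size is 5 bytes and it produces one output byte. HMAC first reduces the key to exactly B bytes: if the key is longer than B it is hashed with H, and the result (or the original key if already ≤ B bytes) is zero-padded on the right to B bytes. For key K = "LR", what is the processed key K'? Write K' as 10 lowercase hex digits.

4c52000000

Key "LR" = 4c 52 is 2 bytes ≤ B = 5; zero-pad to 5 bytes: K' = 4c 52 00 00 00.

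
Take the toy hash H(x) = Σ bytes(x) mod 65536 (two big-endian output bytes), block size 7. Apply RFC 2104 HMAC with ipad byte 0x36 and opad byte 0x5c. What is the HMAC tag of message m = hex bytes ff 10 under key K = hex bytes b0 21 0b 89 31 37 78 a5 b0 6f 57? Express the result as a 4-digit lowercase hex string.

0307

Key hex bytes b0 21 0b 89 31 37 78 a5 b0 6f 57 is 11 bytes > B = 7, so hash it first: H(key) = 04 60, then zero-pad to 7 bytes: K' = 04 60 00 00 00 00 00.
K' ⊕ ipad = 32 56 36 36 36 36 36.  K' ⊕ opad = 58 3c 5c 5c 5c 5c 5c.
Inner input = (K'⊕ipad) ∥ m = 32 56 36 36 36 36 36 ∥ ff 10.
Inner hash: sum = 50+86+54+54+54+54+54+255+16 = 677 → 02 a5.
Outer input = (K'⊕opad) ∥ inner = 58 3c 5c 5c 5c 5c 5c ∥ 02 a5.
Outer hash (tag): sum = 88+60+92+92+92+92+92+2+165 = 775 → 03 07.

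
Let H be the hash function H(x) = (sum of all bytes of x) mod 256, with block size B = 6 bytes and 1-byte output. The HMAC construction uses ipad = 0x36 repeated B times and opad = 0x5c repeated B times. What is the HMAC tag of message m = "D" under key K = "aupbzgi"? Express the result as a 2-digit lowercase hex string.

Key "aupbzgi" = 61 75 70 62 7a 67 69 is 7 bytes > B = 6, so hash it first: H(key) = f2, then zero-pad to 6 bytes: K' = f2 00 00 00 00 00.
K' ⊕ ipad = c4 36 36 36 36 36.  K' ⊕ opad = ae 5c 5c 5c 5c 5c.
Inner input = (K'⊕ipad) ∥ m = c4 36 36 36 36 36 ∥ 44.
Inner hash: sum = 196+54+54+54+54+54+68 = 534; mod 256 = 22 → 16.
Outer input = (K'⊕opad) ∥ inner = ae 5c 5c 5c 5c 5c ∥ 16.
Outer hash (tag): sum = 174+92+92+92+92+92+22 = 656; mod 256 = 144 → 90.

90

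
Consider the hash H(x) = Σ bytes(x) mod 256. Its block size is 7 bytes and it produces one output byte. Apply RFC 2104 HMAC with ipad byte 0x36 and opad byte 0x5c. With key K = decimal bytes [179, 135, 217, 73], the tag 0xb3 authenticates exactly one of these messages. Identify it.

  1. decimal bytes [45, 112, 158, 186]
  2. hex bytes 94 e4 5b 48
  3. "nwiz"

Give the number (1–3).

Key decimal bytes [179, 135, 217, 73] = b3 87 d9 49 is 4 bytes ≤ B = 7; zero-pad to 7 bytes: K' = b3 87 d9 49 00 00 00.
K' ⊕ ipad = 85 b1 ef 7f 36 36 36; K' ⊕ opad = ef db 85 15 5c 5c 5c.
m1: inner = H(85 b1 ef 7f 36 36 36 2d 70 9e ba) = 3b; tag = H(ef db 85 15 5c 5c 5c 3b) = b3 ← matches
m2: inner = H(85 b1 ef 7f 36 36 36 94 e4 5b 48) = 61; tag = H(ef db 85 15 5c 5c 5c 61) = d9
m3: inner = H(85 b1 ef 7f 36 36 36 6e 77 69 7a) = 0e; tag = H(ef db 85 15 5c 5c 5c 0e) = 86

1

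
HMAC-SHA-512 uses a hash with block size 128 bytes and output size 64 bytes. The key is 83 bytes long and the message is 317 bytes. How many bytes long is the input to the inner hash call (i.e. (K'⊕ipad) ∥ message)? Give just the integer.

Key is 83 ≤ 128 bytes, zero-padded: |K'| = 128.
Inner input = (K'⊕ipad) ∥ m → 128 + 317 = 445 bytes.

445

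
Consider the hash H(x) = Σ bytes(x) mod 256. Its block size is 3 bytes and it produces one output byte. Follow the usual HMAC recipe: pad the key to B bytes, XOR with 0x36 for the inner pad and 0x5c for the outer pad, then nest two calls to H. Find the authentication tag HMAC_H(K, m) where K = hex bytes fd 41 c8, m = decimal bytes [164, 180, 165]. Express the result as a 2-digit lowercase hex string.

Key hex bytes fd 41 c8 is exactly B = 3 bytes: K' = fd 41 c8.
K' ⊕ ipad = cb 77 fe.  K' ⊕ opad = a1 1d 94.
Inner input = (K'⊕ipad) ∥ m = cb 77 fe ∥ a4 b4 a5.
Inner hash: sum = 203+119+254+164+180+165 = 1085; mod 256 = 61 → 3d.
Outer input = (K'⊕opad) ∥ inner = a1 1d 94 ∥ 3d.
Outer hash (tag): sum = 161+29+148+61 = 399; mod 256 = 143 → 8f.

8f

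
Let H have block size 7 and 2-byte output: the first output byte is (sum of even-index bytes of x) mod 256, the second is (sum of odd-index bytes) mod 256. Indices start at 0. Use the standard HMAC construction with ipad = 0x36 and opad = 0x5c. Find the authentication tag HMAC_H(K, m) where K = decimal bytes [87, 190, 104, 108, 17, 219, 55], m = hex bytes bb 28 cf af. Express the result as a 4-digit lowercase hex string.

5057

Key decimal bytes [87, 190, 104, 108, 17, 219, 55] = 57 be 68 6c 11 db 37 is exactly B = 7 bytes: K' = 57 be 68 6c 11 db 37.
K' ⊕ ipad = 61 88 5e 5a 27 ed 01.  K' ⊕ opad = 0b e2 34 30 4d 87 6b.
Inner input = (K'⊕ipad) ∥ m = 61 88 5e 5a 27 ed 01 ∥ bb 28 cf af.
Inner hash: even-index sum = 446 mod 256 = 190; odd-index sum = 857 mod 256 = 89 → be 59.
Outer input = (K'⊕opad) ∥ inner = 0b e2 34 30 4d 87 6b ∥ be 59.
Outer hash (tag): even-index sum = 336 mod 256 = 80; odd-index sum = 599 mod 256 = 87 → 50 57.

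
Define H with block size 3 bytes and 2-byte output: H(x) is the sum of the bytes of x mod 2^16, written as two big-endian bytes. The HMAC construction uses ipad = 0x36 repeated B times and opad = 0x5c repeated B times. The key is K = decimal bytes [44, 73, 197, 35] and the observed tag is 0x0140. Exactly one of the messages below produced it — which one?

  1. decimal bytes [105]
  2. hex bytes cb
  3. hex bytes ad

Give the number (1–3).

3

Key decimal bytes [44, 73, 197, 35] = 2c 49 c5 23 is 4 bytes > B = 3, so hash it first: H(key) = 01 5d, then zero-pad to 3 bytes: K' = 01 5d 00.
K' ⊕ ipad = 37 6b 36; K' ⊕ opad = 5d 01 5c.
m1: inner = H(37 6b 36 69) = 01 41; tag = H(5d 01 5c 01 41) = 00fc
m2: inner = H(37 6b 36 cb) = 01 a3; tag = H(5d 01 5c 01 a3) = 015e
m3: inner = H(37 6b 36 ad) = 01 85; tag = H(5d 01 5c 01 85) = 0140 ← matches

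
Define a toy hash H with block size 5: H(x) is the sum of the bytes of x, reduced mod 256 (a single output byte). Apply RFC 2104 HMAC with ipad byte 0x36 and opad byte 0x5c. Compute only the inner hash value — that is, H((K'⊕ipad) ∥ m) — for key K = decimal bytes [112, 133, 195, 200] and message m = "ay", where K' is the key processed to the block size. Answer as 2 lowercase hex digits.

Key decimal bytes [112, 133, 195, 200] = 70 85 c3 c8 is 4 bytes ≤ B = 5; zero-pad to 5 bytes: K' = 70 85 c3 c8 00.
K' ⊕ ipad = 46 b3 f5 fe 36.
Inner input = 46 b3 f5 fe 36 ∥ 61 79.
Inner hash: sum = 70+179+245+254+54+97+121 = 1020; mod 256 = 252 → fc.

fc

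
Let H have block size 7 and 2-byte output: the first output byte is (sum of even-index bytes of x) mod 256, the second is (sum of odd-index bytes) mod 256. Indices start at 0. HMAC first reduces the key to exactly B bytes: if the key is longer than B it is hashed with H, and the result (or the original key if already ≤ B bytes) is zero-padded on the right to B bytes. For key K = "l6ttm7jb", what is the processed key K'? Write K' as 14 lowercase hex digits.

|K| = 8 > B = 7, so first hash the key.
H(K): even-index sum = 439 mod 256 = 183; odd-index sum = 323 mod 256 = 67 → b7 43.
Zero-pad H(K) = b7 43 to 7 bytes: K' = b7 43 00 00 00 00 00.

b7430000000000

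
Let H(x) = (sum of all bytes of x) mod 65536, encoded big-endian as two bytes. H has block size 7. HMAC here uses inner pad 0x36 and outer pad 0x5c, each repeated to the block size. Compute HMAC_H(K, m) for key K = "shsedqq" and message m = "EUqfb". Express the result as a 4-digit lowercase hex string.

024e

Key "shsedqq" = 73 68 73 65 64 71 71 is exactly B = 7 bytes: K' = 73 68 73 65 64 71 71.
K' ⊕ ipad = 45 5e 45 53 52 47 47.  K' ⊕ opad = 2f 34 2f 39 38 2d 2d.
Inner input = (K'⊕ipad) ∥ m = 45 5e 45 53 52 47 47 ∥ 45 55 71 66 62.
Inner hash: sum = 69+94+69+83+82+71+71+69+85+113+102+98 = 1006 → 03 ee.
Outer input = (K'⊕opad) ∥ inner = 2f 34 2f 39 38 2d 2d ∥ 03 ee.
Outer hash (tag): sum = 47+52+47+57+56+45+45+3+238 = 590 → 02 4e.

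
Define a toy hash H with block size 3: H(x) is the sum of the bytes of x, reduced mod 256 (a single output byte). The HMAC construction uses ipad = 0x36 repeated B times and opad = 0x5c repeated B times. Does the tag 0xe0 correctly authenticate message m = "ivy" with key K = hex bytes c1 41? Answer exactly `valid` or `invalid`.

invalid

Key hex bytes c1 41 is 2 bytes ≤ B = 3; zero-pad to 3 bytes: K' = c1 41 00.
K' ⊕ ipad = f7 77 36; K' ⊕ opad = 9d 1d 5c.
Inner hash: sum = 247+119+54+105+118+121 = 764; mod 256 = 252 → fc.
Outer hash (recomputed tag): sum = 157+29+92+252 = 530; mod 256 = 18 → 12.
Recomputed tag = 12; claimed = e0 → mismatch.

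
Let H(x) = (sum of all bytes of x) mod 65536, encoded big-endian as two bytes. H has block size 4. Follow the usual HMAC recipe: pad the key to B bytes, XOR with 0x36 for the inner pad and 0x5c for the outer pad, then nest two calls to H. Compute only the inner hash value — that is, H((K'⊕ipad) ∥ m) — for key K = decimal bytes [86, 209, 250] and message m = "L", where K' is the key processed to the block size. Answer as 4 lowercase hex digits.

0295

Key decimal bytes [86, 209, 250] = 56 d1 fa is 3 bytes ≤ B = 4; zero-pad to 4 bytes: K' = 56 d1 fa 00.
K' ⊕ ipad = 60 e7 cc 36.
Inner input = 60 e7 cc 36 ∥ 4c.
Inner hash: sum = 96+231+204+54+76 = 661 → 02 95.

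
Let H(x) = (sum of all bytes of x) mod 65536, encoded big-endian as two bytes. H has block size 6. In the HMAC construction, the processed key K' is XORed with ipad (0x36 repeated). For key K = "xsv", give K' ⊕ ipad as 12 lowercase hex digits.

4e4540363636

Key "xsv" = 78 73 76 is 3 bytes ≤ B = 6; zero-pad to 6 bytes: K' = 78 73 76 00 00 00.
XOR each byte with 0x36: 78⊕36=4e, 73⊕36=45, 76⊕36=40, 00⊕36=36, 00⊕36=36, 00⊕36=36.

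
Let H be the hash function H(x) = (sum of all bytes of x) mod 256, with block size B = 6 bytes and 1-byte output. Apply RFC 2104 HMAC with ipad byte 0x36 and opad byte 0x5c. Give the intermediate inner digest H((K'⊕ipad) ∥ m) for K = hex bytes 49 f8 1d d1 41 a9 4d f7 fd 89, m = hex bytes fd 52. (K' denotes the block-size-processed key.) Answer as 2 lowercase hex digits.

32

Key hex bytes 49 f8 1d d1 41 a9 4d f7 fd 89 is 10 bytes > B = 6, so hash it first: H(key) = e3, then zero-pad to 6 bytes: K' = e3 00 00 00 00 00.
K' ⊕ ipad = d5 36 36 36 36 36.
Inner input = d5 36 36 36 36 36 ∥ fd 52.
Inner hash: sum = 213+54+54+54+54+54+253+82 = 818; mod 256 = 50 → 32.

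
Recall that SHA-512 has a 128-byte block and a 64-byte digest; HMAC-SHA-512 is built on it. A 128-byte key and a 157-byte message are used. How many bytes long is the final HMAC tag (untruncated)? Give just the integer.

The tag is one SHA-512 digest: 64 bytes.

64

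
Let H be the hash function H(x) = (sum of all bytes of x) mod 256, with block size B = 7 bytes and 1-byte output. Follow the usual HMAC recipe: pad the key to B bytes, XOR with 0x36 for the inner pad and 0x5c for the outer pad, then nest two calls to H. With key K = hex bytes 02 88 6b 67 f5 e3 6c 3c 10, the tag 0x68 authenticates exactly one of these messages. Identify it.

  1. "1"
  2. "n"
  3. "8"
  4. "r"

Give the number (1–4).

4

Key hex bytes 02 88 6b 67 f5 e3 6c 3c 10 is 9 bytes > B = 7, so hash it first: H(key) = ec, then zero-pad to 7 bytes: K' = ec 00 00 00 00 00 00.
K' ⊕ ipad = da 36 36 36 36 36 36; K' ⊕ opad = b0 5c 5c 5c 5c 5c 5c.
m1: inner = H(da 36 36 36 36 36 36 31) = 4f; tag = H(b0 5c 5c 5c 5c 5c 5c 4f) = 27
m2: inner = H(da 36 36 36 36 36 36 6e) = 8c; tag = H(b0 5c 5c 5c 5c 5c 5c 8c) = 64
m3: inner = H(da 36 36 36 36 36 36 38) = 56; tag = H(b0 5c 5c 5c 5c 5c 5c 56) = 2e
m4: inner = H(da 36 36 36 36 36 36 72) = 90; tag = H(b0 5c 5c 5c 5c 5c 5c 90) = 68 ← matches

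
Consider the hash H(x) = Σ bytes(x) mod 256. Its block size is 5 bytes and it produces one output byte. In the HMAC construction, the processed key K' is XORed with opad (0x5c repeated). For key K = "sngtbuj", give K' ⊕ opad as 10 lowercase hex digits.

a15c5c5c5c

Key "sngtbuj" = 73 6e 67 74 62 75 6a is 7 bytes > B = 5, so hash it first: H(key) = fd, then zero-pad to 5 bytes: K' = fd 00 00 00 00.
XOR each byte with 0x5c: fd⊕5c=a1, 00⊕5c=5c, 00⊕5c=5c, 00⊕5c=5c, 00⊕5c=5c.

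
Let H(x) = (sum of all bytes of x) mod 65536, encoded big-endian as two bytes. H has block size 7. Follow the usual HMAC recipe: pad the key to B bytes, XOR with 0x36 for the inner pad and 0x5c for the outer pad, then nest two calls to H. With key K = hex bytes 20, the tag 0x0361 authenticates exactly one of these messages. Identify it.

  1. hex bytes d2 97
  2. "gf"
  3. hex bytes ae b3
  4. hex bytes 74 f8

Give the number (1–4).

Key hex bytes 20 is 1 byte ≤ B = 7; zero-pad to 7 bytes: K' = 20 00 00 00 00 00 00.
K' ⊕ ipad = 16 36 36 36 36 36 36; K' ⊕ opad = 7c 5c 5c 5c 5c 5c 5c.
m1: inner = H(16 36 36 36 36 36 36 d2 97) = 02 c3; tag = H(7c 5c 5c 5c 5c 5c 5c 02 c3) = 0369
m2: inner = H(16 36 36 36 36 36 36 67 66) = 02 27; tag = H(7c 5c 5c 5c 5c 5c 5c 02 27) = 02cd
m3: inner = H(16 36 36 36 36 36 36 ae b3) = 02 bb; tag = H(7c 5c 5c 5c 5c 5c 5c 02 bb) = 0361 ← matches
m4: inner = H(16 36 36 36 36 36 36 74 f8) = 02 c6; tag = H(7c 5c 5c 5c 5c 5c 5c 02 c6) = 036c

3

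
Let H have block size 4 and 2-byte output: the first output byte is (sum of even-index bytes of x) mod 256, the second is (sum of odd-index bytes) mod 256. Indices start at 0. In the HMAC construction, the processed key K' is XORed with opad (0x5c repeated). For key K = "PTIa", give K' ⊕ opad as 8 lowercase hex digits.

Key "PTIa" = 50 54 49 61 is exactly B = 4 bytes: K' = 50 54 49 61.
XOR each byte with 0x5c: 50⊕5c=0c, 54⊕5c=08, 49⊕5c=15, 61⊕5c=3d.

0c08153d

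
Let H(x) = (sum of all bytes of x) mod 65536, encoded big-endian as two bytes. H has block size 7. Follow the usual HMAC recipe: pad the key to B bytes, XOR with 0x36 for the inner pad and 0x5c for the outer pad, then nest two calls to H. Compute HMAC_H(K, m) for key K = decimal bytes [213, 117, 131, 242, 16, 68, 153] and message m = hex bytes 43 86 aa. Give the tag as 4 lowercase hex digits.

Key decimal bytes [213, 117, 131, 242, 16, 68, 153] = d5 75 83 f2 10 44 99 is exactly B = 7 bytes: K' = d5 75 83 f2 10 44 99.
K' ⊕ ipad = e3 43 b5 c4 26 72 af.  K' ⊕ opad = 89 29 df ae 4c 18 c5.
Inner input = (K'⊕ipad) ∥ m = e3 43 b5 c4 26 72 af ∥ 43 86 aa.
Inner hash: sum = 227+67+181+196+38+114+175+67+134+170 = 1369 → 05 59.
Outer input = (K'⊕opad) ∥ inner = 89 29 df ae 4c 18 c5 ∥ 05 59.
Outer hash (tag): sum = 137+41+223+174+76+24+197+5+89 = 966 → 03 c6.

03c6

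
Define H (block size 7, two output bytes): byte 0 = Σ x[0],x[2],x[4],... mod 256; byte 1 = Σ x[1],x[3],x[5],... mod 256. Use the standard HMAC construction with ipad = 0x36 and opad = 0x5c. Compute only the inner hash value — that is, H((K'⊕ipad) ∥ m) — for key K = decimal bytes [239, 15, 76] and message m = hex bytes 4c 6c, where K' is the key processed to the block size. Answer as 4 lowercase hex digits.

2bf1

Key decimal bytes [239, 15, 76] = ef 0f 4c is 3 bytes ≤ B = 7; zero-pad to 7 bytes: K' = ef 0f 4c 00 00 00 00.
K' ⊕ ipad = d9 39 7a 36 36 36 36.
Inner input = d9 39 7a 36 36 36 36 ∥ 4c 6c.
Inner hash: even-index sum = 555 mod 256 = 43; odd-index sum = 241 mod 256 = 241 → 2b f1.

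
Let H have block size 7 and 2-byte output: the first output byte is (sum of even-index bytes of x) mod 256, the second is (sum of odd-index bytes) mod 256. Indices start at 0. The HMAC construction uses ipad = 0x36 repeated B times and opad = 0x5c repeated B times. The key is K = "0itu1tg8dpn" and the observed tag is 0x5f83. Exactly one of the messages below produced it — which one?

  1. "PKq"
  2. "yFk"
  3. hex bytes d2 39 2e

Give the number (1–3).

1

Key "0itu1tg8dpn" = 30 69 74 75 31 74 67 38 64 70 6e is 11 bytes > B = 7, so hash it first: H(key) = 0e fa, then zero-pad to 7 bytes: K' = 0e fa 00 00 00 00 00.
K' ⊕ ipad = 38 cc 36 36 36 36 36; K' ⊕ opad = 52 a6 5c 5c 5c 5c 5c.
m1: inner = H(38 cc 36 36 36 36 36 50 4b 71) = 25 f9; tag = H(52 a6 5c 5c 5c 5c 5c 25 f9) = 5f83 ← matches
m2: inner = H(38 cc 36 36 36 36 36 79 46 6b) = 20 1c; tag = H(52 a6 5c 5c 5c 5c 5c 20 1c) = 827e
m3: inner = H(38 cc 36 36 36 36 36 d2 39 2e) = 13 38; tag = H(52 a6 5c 5c 5c 5c 5c 13 38) = 9e71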